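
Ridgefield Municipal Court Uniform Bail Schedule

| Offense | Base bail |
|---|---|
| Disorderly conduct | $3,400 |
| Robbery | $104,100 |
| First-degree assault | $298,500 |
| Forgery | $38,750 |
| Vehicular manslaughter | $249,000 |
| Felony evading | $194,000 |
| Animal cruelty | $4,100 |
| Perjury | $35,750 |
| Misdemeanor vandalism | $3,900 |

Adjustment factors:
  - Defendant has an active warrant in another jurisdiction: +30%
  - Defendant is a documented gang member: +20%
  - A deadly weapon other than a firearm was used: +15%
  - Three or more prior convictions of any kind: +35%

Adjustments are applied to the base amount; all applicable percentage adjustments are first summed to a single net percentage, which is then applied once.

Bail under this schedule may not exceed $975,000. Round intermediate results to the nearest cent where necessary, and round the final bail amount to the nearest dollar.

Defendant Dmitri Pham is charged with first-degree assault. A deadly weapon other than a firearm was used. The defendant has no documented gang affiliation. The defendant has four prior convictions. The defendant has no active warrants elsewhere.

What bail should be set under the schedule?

Base amounts from the schedule: first-degree assault $298,500.
Single charge. Combined base = $298,500.
Net percentage adjustment: +15% +35% = +50%. $298,500 × 1.5 = $447,750.
$447,750 is within the $975,000 maximum.

$447,750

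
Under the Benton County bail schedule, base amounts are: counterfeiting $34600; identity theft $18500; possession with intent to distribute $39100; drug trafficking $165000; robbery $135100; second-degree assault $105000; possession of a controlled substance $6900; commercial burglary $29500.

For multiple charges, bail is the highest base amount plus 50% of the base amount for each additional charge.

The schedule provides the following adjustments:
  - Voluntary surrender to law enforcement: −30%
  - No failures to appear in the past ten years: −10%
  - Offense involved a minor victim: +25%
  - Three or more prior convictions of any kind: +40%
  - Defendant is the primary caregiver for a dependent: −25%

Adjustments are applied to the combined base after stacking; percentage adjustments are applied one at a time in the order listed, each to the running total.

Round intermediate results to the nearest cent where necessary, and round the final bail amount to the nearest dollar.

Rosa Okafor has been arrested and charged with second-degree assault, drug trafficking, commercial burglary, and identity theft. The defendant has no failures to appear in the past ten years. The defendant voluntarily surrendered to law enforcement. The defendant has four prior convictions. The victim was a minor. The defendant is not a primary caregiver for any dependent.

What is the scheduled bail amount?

$266254

Base amounts from the schedule: second-degree assault $105000; drug trafficking $165000; commercial burglary $29500; identity theft $18500.
Stacking rule: highest base plus 50% of each additional charge. Highest is drug trafficking at $165000. Additional: $105000 × 50% = $52500; $29500 × 50% = $14750; $18500 × 50% = $9250. Combined base = $165000 + $76500 = $241500.
Voluntary surrender to law enforcement (−30%): $241500 × 0.7 = $169050.
No failures to appear in the past ten years (−10%): $169050 × 0.9 = $152145.
Offense involved a minor victim (+25%): $152145 × 1.25 = $190181.25.
Three or more prior convictions of any kind (+40%): $190181.25 × 1.4 = $266253.75.
Rounded to the nearest dollar: $266254.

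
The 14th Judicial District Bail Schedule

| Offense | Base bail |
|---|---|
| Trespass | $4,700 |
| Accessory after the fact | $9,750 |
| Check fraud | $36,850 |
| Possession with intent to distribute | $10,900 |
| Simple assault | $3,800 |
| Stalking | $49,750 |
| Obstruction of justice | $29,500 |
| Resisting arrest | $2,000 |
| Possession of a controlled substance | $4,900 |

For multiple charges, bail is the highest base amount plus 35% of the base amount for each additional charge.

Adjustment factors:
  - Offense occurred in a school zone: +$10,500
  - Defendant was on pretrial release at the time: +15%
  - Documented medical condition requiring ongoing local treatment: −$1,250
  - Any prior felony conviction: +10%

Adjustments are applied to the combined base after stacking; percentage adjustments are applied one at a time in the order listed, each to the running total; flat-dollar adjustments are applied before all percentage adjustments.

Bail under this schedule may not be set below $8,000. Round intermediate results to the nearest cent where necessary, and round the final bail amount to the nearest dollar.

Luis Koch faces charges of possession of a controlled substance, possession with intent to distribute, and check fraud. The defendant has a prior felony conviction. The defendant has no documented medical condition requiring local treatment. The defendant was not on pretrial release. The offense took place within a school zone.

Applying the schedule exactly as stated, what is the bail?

$58,168

Base amounts from the schedule: possession of a controlled substance $4,900; possession with intent to distribute $10,900; check fraud $36,850.
Stacking rule: highest base plus 35% of each additional charge. Highest is check fraud at $36,850. Additional: $4,900 × 35% = $1,715; $10,900 × 35% = $3,815. Combined base = $36,850 + $5,530 = $42,380.
Offense occurred in a school zone (+$10,500 flat): $42,380 + $10,500 = $52,880.
Any prior felony conviction (+10%): $52,880 × 1.1 = $58,168.
$58,168 is at or above the $8,000 minimum.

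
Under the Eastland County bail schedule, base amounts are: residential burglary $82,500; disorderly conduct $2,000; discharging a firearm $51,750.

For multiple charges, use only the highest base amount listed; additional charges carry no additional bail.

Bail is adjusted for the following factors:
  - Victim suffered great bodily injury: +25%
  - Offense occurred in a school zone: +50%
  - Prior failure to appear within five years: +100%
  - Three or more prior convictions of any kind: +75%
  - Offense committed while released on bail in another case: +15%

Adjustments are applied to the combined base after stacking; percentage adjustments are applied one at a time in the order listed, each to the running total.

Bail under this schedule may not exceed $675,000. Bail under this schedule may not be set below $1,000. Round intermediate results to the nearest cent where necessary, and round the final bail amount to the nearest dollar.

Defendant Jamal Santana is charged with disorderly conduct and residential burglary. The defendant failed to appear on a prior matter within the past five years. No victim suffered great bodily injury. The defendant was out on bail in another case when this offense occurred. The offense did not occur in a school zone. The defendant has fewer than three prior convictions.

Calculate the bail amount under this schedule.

Base amounts from the schedule: disorderly conduct $2,000; residential burglary $82,500.
Stacking rule: use the highest base only. Highest is residential burglary at $82,500. Combined base = $82,500.
Prior failure to appear within five years (+100%): $82,500 × 2 = $165,000.
Offense committed while released on bail in another case (+15%): $165,000 × 1.15 = $189,750.
$189,750 is within the $675,000 maximum.
$189,750 is at or above the $1,000 minimum.

$189,750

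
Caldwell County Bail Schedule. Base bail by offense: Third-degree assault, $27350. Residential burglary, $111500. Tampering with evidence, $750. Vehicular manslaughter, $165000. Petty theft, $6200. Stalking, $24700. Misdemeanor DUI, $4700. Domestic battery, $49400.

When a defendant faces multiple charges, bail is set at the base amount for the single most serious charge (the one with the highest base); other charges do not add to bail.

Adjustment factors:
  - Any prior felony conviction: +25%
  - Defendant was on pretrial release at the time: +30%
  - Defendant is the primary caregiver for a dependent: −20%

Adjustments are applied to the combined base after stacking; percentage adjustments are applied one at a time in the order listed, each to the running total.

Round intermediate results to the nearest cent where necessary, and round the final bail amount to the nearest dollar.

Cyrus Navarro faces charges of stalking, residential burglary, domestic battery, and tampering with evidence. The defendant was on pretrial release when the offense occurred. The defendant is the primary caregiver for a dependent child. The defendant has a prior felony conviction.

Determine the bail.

$144950

Base amounts from the schedule: stalking $24700; residential burglary $111500; domestic battery $49400; tampering with evidence $750.
Stacking rule: use the highest base only. Highest is residential burglary at $111500. Combined base = $111500.
Any prior felony conviction (+25%): $111500 × 1.25 = $139375.
Defendant was on pretrial release at the time (+30%): $139375 × 1.3 = $181187.50.
Defendant is the primary caregiver for a dependent (−20%): $181187.50 × 0.8 = $144950.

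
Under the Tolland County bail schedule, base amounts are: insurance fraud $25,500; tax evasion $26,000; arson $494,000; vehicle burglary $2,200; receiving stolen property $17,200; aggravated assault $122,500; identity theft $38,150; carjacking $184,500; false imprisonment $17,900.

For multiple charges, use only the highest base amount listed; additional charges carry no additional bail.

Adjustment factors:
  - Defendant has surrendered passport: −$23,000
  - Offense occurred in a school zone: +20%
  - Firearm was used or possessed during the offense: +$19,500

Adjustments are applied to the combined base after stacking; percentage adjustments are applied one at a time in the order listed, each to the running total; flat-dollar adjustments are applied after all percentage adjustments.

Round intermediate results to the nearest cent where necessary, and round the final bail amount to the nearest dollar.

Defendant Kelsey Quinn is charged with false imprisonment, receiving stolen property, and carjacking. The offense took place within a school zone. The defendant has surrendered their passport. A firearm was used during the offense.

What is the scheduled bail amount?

Base amounts from the schedule: false imprisonment $17,900; receiving stolen property $17,200; carjacking $184,500.
Stacking rule: use the highest base only. Highest is carjacking at $184,500. Combined base = $184,500.
Offense occurred in a school zone (+20%): $184,500 × 1.2 = $221,400.
Defendant has surrendered passport (−$23,000 flat): $221,400 − $23,000 = $198,400.
Firearm was used or possessed during the offense (+$19,500 flat): $198,400 + $19,500 = $217,900.

$217,900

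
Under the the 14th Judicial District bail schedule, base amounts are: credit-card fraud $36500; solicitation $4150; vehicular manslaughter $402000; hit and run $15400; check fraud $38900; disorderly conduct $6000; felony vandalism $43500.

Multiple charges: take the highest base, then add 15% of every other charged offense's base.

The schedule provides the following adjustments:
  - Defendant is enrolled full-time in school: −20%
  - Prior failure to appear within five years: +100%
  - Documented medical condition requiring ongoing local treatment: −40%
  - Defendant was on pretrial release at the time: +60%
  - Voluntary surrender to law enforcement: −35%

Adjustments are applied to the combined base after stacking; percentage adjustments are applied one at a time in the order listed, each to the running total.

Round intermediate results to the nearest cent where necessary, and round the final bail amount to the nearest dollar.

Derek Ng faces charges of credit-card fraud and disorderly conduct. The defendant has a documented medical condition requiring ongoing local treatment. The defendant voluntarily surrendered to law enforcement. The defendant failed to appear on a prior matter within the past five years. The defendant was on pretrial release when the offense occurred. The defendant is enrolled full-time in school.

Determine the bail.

$37340

Base amounts from the schedule: credit-card fraud $36500; disorderly conduct $6000.
Stacking rule: highest base plus 15% of each additional charge. Highest is credit-card fraud at $36500. Additional: $6000 × 15% = $900. Combined base = $36500 + $900 = $37400.
Defendant is enrolled full-time in school (−20%): $37400 × 0.8 = $29920.
Prior failure to appear within five years (+100%): $29920 × 2 = $59840.
Documented medical condition requiring ongoing local treatment (−40%): $59840 × 0.6 = $35904.
Defendant was on pretrial release at the time (+60%): $35904 × 1.6 = $57446.40.
Voluntary surrender to law enforcement (−35%): $57446.40 × 0.65 = $37340.16.
Rounded to the nearest dollar: $37340.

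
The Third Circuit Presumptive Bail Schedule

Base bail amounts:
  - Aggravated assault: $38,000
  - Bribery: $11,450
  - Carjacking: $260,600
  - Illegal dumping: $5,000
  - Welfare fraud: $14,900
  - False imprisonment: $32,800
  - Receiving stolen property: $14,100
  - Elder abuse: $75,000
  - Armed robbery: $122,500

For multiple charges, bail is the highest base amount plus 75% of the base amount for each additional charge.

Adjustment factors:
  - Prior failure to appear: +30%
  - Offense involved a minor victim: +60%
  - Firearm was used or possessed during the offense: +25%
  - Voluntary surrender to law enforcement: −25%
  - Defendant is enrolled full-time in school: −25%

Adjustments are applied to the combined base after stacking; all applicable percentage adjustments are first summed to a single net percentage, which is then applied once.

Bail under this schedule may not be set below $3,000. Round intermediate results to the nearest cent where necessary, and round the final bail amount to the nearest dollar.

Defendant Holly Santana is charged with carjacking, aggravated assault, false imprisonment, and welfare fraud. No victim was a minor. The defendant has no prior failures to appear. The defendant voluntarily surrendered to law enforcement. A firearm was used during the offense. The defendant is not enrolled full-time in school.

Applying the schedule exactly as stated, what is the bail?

$324,875

Base amounts from the schedule: carjacking $260,600; aggravated assault $38,000; false imprisonment $32,800; welfare fraud $14,900.
Stacking rule: highest base plus 75% of each additional charge. Highest is carjacking at $260,600. Additional: $38,000 × 75% = $28,500; $32,800 × 75% = $24,600; $14,900 × 75% = $11,175. Combined base = $260,600 + $64,275 = $324,875.
Net percentage adjustment: +25% −25% = +0%. $324,875 × 1 = $324,875.
$324,875 is at or above the $3,000 minimum.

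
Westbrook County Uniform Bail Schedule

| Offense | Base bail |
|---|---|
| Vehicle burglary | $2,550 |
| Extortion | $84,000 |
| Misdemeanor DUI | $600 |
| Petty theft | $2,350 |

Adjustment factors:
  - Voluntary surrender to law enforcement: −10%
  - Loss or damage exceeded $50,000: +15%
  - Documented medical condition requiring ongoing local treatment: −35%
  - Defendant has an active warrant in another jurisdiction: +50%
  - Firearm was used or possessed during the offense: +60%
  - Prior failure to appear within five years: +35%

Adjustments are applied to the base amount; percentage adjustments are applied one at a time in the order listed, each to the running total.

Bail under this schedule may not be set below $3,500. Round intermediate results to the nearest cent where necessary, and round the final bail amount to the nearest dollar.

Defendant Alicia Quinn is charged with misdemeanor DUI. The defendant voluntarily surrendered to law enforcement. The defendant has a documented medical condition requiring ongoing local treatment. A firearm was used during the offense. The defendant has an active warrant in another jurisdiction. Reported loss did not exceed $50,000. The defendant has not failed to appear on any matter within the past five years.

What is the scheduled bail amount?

$3,500

Base amounts from the schedule: misdemeanor DUI $600.
Single charge. Combined base = $600.
Voluntary surrender to law enforcement (−10%): $600 × 0.9 = $540.
Documented medical condition requiring ongoing local treatment (−35%): $540 × 0.65 = $351.
Defendant has an active warrant in another jurisdiction (+50%): $351 × 1.5 = $526.50.
Firearm was used or possessed during the offense (+60%): $526.50 × 1.6 = $842.40.
Result $842.40 is below the minimum of $3,500; bail is set at the minimum $3,500.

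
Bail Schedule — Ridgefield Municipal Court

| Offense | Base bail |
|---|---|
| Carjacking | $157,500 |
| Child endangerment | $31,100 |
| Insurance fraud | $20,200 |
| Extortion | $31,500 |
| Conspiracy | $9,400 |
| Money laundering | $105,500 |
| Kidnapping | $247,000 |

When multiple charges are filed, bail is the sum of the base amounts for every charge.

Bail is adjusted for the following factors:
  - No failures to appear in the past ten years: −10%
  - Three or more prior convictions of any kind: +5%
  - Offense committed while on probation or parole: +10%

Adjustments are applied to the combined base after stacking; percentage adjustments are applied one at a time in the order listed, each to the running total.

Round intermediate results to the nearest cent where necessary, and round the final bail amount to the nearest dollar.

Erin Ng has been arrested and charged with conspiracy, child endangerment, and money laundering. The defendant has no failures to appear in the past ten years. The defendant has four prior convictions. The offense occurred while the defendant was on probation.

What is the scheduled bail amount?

Base amounts from the schedule: conspiracy $9,400; child endangerment $31,100; money laundering $105,500.
Stacking rule: sum of all bases. $9,400 + $31,100 + $105,500 = $146,000.
No failures to appear in the past ten years (−10%): $146,000 × 0.9 = $131,400.
Three or more prior convictions of any kind (+5%): $131,400 × 1.05 = $137,970.
Offense committed while on probation or parole (+10%): $137,970 × 1.1 = $151,767.

$151,767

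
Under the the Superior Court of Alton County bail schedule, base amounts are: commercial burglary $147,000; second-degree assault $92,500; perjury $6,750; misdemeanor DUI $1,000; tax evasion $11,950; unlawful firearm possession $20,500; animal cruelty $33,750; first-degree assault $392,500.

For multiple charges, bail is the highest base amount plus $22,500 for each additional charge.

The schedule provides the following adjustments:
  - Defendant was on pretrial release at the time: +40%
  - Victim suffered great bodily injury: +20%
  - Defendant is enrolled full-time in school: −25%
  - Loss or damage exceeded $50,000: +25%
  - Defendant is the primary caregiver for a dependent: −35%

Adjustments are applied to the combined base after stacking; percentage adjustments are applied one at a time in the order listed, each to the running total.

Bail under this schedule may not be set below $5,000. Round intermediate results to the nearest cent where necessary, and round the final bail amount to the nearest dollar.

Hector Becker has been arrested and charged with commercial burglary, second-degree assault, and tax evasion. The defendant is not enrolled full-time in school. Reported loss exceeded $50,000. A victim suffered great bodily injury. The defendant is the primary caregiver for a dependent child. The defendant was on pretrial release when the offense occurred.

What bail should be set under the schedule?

$262,080

Base amounts from the schedule: commercial burglary $147,000; second-degree assault $92,500; tax evasion $11,950.
Stacking rule: highest base plus $22,500 per additional charge. Highest is commercial burglary at $147,000; 2 additional charges → +$45,000. Combined base = $192,000.
Defendant was on pretrial release at the time (+40%): $192,000 × 1.4 = $268,800.
Victim suffered great bodily injury (+20%): $268,800 × 1.2 = $322,560.
Loss or damage exceeded $50,000 (+25%): $322,560 × 1.25 = $403,200.
Defendant is the primary caregiver for a dependent (−35%): $403,200 × 0.65 = $262,080.
$262,080 is at or above the $5,000 minimum.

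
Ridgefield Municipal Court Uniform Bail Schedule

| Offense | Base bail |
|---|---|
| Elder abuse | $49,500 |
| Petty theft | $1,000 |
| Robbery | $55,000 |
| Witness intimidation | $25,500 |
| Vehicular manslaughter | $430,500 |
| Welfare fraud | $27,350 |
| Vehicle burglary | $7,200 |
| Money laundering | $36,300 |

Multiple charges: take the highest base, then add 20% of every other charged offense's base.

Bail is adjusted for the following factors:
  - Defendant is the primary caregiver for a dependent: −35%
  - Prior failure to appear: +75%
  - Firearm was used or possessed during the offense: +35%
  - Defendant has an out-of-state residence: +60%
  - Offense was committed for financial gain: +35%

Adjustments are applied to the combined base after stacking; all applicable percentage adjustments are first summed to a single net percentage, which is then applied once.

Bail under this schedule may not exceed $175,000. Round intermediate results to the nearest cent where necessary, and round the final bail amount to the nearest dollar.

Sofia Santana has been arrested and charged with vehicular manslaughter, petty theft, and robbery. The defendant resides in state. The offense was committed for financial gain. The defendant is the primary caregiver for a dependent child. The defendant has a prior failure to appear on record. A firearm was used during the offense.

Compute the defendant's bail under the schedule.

Base amounts from the schedule: vehicular manslaughter $430,500; petty theft $1,000; robbery $55,000.
Stacking rule: highest base plus 20% of each additional charge. Highest is vehicular manslaughter at $430,500. Additional: $1,000 × 20% = $200; $55,000 × 20% = $11,000. Combined base = $430,500 + $11,200 = $441,700.
Net percentage adjustment: −35% +75% +35% +35% = +110%. $441,700 × 2.1 = $927,570.
Result $927,570 exceeds the maximum of $175,000; bail is capped at $175,000.

$175,000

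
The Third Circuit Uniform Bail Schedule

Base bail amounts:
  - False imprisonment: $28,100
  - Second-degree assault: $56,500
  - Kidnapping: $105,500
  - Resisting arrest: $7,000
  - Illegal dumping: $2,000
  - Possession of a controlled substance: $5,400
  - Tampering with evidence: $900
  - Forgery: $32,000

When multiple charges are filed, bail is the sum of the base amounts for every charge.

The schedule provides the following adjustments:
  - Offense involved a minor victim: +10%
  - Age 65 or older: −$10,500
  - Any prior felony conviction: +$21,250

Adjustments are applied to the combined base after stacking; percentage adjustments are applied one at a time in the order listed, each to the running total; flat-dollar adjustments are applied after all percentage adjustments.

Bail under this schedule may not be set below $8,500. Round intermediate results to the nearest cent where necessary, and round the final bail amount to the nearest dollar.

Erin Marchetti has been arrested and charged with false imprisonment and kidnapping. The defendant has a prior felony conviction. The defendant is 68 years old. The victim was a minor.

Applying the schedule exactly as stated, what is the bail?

$157,710

Base amounts from the schedule: false imprisonment $28,100; kidnapping $105,500.
Stacking rule: sum of all bases. $28,100 + $105,500 = $133,600.
Offense involved a minor victim (+10%): $133,600 × 1.1 = $146,960.
Age 65 or older (−$10,500 flat): $146,960 − $10,500 = $136,460.
Any prior felony conviction (+$21,250 flat): $136,460 + $21,250 = $157,710.
$157,710 is at or above the $8,500 minimum.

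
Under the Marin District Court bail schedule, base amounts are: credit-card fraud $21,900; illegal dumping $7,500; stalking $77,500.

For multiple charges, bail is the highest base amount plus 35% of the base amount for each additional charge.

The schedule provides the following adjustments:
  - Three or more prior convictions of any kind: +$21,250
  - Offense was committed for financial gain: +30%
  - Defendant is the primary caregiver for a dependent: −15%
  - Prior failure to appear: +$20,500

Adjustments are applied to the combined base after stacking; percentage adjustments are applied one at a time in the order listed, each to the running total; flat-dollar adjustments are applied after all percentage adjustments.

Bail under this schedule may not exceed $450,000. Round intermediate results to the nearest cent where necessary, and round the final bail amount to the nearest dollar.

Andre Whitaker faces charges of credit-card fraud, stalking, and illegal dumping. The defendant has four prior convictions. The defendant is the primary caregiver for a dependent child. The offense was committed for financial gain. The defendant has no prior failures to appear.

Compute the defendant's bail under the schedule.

Base amounts from the schedule: credit-card fraud $21,900; stalking $77,500; illegal dumping $7,500.
Stacking rule: highest base plus 35% of each additional charge. Highest is stalking at $77,500. Additional: $21,900 × 35% = $7,665; $7,500 × 35% = $2,625. Combined base = $77,500 + $10,290 = $87,790.
Offense was committed for financial gain (+30%): $87,790 × 1.3 = $114,127.
Defendant is the primary caregiver for a dependent (−15%): $114,127 × 0.85 = $97,007.95.
Three or more prior convictions of any kind (+$21,250 flat): $97,007.95 + $21,250 = $118,257.95.
$118,257.95 is within the $450,000 maximum.
Rounded to the nearest dollar: $118,258.

$118,258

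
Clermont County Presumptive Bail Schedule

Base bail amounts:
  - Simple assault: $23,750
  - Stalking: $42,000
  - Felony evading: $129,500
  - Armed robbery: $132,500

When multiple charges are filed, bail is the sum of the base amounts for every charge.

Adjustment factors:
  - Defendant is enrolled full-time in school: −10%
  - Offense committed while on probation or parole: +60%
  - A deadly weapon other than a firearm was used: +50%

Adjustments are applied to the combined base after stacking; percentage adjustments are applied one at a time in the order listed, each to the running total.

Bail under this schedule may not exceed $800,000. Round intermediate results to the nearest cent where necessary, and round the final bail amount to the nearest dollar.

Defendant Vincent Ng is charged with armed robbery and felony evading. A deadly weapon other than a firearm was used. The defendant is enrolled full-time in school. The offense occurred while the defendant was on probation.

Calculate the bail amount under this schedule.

Base amounts from the schedule: armed robbery $132,500; felony evading $129,500.
Stacking rule: sum of all bases. $132,500 + $129,500 = $262,000.
Defendant is enrolled full-time in school (−10%): $262,000 × 0.9 = $235,800.
Offense committed while on probation or parole (+60%): $235,800 × 1.6 = $377,280.
A deadly weapon other than a firearm was used (+50%): $377,280 × 1.5 = $565,920.
$565,920 is within the $800,000 maximum.

$565,920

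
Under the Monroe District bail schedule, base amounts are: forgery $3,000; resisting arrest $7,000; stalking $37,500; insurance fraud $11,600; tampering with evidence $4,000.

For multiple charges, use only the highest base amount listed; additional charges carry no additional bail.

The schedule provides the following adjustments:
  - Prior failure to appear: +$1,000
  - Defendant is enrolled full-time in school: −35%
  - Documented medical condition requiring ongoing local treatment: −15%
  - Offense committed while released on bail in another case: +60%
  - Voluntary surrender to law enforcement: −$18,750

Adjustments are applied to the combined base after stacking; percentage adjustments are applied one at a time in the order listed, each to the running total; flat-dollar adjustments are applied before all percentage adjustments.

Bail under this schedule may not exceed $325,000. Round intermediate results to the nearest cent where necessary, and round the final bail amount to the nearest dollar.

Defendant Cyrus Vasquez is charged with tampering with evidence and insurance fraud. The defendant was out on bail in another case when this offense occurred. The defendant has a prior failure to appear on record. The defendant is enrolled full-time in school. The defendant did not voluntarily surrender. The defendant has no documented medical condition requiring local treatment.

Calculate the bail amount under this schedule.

Base amounts from the schedule: tampering with evidence $4,000; insurance fraud $11,600.
Stacking rule: use the highest base only. Highest is insurance fraud at $11,600. Combined base = $11,600.
Prior failure to appear (+$1,000 flat): $11,600 + $1,000 = $12,600.
Defendant is enrolled full-time in school (−35%): $12,600 × 0.65 = $8,190.
Offense committed while released on bail in another case (+60%): $8,190 × 1.6 = $13,104.
$13,104 is within the $325,000 maximum.

$13,104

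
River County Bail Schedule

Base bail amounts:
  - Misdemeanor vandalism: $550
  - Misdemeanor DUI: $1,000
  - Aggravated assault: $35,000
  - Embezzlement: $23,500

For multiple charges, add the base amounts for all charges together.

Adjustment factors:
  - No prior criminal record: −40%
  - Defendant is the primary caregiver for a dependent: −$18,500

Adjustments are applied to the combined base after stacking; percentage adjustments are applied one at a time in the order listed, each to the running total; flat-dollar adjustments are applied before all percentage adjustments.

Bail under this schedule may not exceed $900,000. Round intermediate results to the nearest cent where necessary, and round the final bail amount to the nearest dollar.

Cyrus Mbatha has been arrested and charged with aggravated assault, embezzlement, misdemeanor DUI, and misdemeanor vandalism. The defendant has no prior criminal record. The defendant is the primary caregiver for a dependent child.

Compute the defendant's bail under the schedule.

Base amounts from the schedule: aggravated assault $35,000; embezzlement $23,500; misdemeanor DUI $1,000; misdemeanor vandalism $550.
Stacking rule: sum of all bases. $35,000 + $23,500 + $1,000 + $550 = $60,050.
Defendant is the primary caregiver for a dependent (−$18,500 flat): $60,050 − $18,500 = $41,550.
No prior criminal record (−40%): $41,550 × 0.6 = $24,930.
$24,930 is within the $900,000 maximum.

$24,930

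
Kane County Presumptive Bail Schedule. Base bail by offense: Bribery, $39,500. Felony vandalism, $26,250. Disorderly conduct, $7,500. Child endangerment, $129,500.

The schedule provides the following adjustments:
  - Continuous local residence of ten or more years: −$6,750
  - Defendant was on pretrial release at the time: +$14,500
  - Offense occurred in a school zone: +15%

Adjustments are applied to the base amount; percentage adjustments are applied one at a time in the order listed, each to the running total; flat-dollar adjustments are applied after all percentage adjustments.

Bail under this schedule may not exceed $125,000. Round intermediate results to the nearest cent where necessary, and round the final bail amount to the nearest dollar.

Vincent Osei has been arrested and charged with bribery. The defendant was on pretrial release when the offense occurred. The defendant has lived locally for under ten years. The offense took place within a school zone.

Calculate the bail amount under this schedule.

$59,925

Base amounts from the schedule: bribery $39,500.
Single charge. Combined base = $39,500.
Offense occurred in a school zone (+15%): $39,500 × 1.15 = $45,425.
Defendant was on pretrial release at the time (+$14,500 flat): $45,425 + $14,500 = $59,925.
$59,925 is within the $125,000 maximum.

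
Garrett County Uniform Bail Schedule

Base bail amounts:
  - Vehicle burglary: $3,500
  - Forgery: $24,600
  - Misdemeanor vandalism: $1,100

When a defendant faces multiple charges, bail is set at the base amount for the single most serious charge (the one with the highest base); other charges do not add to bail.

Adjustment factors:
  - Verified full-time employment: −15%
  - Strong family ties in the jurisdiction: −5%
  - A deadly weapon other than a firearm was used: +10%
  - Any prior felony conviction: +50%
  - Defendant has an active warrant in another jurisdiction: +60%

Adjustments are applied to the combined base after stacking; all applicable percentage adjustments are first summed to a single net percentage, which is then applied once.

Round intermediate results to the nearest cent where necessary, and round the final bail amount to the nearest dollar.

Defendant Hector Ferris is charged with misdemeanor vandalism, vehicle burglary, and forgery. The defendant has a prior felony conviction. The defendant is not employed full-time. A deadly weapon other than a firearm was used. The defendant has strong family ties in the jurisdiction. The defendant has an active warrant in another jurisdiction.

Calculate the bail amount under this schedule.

$52,890

Base amounts from the schedule: misdemeanor vandalism $1,100; vehicle burglary $3,500; forgery $24,600.
Stacking rule: use the highest base only. Highest is forgery at $24,600. Combined base = $24,600.
Net percentage adjustment: −5% +10% +50% +60% = +115%. $24,600 × 2.15 = $52,890.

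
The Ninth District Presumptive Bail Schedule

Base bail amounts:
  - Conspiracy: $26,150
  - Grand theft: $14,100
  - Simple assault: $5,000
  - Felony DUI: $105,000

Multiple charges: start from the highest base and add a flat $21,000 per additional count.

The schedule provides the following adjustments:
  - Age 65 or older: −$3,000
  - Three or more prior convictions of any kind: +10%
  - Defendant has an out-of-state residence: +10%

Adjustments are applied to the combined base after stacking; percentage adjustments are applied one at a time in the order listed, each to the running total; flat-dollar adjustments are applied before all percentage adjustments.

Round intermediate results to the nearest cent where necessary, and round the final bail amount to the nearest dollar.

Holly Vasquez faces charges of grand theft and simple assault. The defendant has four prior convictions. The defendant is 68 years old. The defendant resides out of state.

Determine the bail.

Base amounts from the schedule: grand theft $14,100; simple assault $5,000.
Stacking rule: highest base plus $21,000 per additional charge. Highest is grand theft at $14,100; 1 additional charge → +$21,000. Combined base = $35,100.
Age 65 or older (−$3,000 flat): $35,100 − $3,000 = $32,100.
Three or more prior convictions of any kind (+10%): $32,100 × 1.1 = $35,310.
Defendant has an out-of-state residence (+10%): $35,310 × 1.1 = $38,841.

$38,841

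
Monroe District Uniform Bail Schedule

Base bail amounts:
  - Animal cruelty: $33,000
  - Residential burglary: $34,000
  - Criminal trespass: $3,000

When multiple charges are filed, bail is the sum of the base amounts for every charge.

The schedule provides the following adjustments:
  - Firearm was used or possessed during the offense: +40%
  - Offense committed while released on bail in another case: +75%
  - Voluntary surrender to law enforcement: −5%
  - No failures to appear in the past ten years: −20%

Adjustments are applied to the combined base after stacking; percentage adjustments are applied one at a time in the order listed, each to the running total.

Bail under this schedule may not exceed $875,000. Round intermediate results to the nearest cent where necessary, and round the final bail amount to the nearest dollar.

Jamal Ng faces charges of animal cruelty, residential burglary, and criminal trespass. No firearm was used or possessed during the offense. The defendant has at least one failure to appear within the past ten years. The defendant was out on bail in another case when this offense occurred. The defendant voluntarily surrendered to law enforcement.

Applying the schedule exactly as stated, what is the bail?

Base amounts from the schedule: animal cruelty $33,000; residential burglary $34,000; criminal trespass $3,000.
Stacking rule: sum of all bases. $33,000 + $34,000 + $3,000 = $70,000.
Offense committed while released on bail in another case (+75%): $70,000 × 1.75 = $122,500.
Voluntary surrender to law enforcement (−5%): $122,500 × 0.95 = $116,375.
$116,375 is within the $875,000 maximum.

$116,375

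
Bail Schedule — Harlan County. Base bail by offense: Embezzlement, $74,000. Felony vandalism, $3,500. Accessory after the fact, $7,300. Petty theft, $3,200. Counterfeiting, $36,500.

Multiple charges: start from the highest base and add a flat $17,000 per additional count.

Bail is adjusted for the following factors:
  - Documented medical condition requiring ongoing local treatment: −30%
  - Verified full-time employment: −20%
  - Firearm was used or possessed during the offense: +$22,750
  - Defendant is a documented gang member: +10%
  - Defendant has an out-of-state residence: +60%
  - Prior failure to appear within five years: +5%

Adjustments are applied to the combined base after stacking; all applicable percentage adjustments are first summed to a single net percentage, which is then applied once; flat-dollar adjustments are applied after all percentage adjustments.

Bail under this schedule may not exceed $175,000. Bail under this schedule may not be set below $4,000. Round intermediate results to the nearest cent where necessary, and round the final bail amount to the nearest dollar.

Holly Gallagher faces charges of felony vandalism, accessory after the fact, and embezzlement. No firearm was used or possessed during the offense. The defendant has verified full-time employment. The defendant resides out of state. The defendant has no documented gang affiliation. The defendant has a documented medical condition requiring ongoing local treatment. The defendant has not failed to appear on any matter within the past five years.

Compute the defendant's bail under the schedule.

Base amounts from the schedule: felony vandalism $3,500; accessory after the fact $7,300; embezzlement $74,000.
Stacking rule: highest base plus $17,000 per additional charge. Highest is embezzlement at $74,000; 2 additional charges → +$34,000. Combined base = $108,000.
Net percentage adjustment: −30% −20% +60% = +10%. $108,000 × 1.1 = $118,800.
$118,800 is within the $175,000 maximum.
$118,800 is at or above the $4,000 minimum.

$118,800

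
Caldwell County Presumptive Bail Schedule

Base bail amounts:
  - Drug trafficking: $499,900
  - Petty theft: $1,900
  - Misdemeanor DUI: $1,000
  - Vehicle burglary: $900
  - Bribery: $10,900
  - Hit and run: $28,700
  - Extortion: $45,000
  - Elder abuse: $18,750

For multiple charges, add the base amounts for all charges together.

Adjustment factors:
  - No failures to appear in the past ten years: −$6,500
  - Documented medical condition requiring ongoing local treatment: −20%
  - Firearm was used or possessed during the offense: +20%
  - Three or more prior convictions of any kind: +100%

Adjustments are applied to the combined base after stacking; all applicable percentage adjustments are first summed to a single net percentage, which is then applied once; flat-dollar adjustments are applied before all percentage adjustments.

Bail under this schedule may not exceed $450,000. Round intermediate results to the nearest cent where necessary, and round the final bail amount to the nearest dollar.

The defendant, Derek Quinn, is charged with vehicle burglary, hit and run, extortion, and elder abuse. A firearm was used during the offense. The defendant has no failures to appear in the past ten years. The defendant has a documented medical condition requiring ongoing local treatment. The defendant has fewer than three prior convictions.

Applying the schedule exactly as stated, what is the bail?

$86,850

Base amounts from the schedule: vehicle burglary $900; hit and run $28,700; extortion $45,000; elder abuse $18,750.
Stacking rule: sum of all bases. $900 + $28,700 + $45,000 + $18,750 = $93,350.
No failures to appear in the past ten years (−$6,500 flat): $93,350 − $6,500 = $86,850.
Net percentage adjustment: −20% +20% = +0%. $86,850 × 1 = $86,850.
$86,850 is within the $450,000 maximum.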